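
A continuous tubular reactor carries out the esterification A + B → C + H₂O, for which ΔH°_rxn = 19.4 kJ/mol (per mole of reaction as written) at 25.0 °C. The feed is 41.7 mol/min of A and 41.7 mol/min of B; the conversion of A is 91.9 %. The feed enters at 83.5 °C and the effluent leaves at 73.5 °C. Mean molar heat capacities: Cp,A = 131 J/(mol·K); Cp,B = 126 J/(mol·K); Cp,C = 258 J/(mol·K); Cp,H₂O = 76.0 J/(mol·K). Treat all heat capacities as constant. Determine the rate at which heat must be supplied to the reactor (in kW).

Q_in = 13.0 kW

Extent of reaction ξ = 0.919 × 41.7 = 38.322 mol/min
Reaction term: ξ·ΔH°_rxn = 38.322 × 19.4 = 743.45 kJ/min
Sensible, feed 83.5→25 °C: -626.94 kJ/min
Outlet flows (mol/min): A 3.3777, B 3.3777, C 38.322, H₂O 38.322
Sensible, products 25→73.5 °C: 662.88 kJ/min
Q = ΔH = 779.4 kJ/min = 12.99 kW
Heat supplied = 12.99 kW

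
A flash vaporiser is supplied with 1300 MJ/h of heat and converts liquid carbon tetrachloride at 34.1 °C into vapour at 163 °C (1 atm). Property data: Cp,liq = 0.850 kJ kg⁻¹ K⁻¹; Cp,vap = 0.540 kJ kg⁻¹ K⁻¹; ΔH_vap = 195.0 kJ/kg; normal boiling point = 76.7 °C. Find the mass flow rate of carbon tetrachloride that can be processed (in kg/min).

Δh = 0.850×(76.7−34.1) + 195.0 + 0.540×(163−76.7) = 277.81 kJ/kg
Q = 1300 MJ/h = 361.11 kJ/s = 21667 kJ/min
ṁ = Q/Δh = 21667 / 277.81 = 77.99 kg/min

ṁ = 78.0 kg/min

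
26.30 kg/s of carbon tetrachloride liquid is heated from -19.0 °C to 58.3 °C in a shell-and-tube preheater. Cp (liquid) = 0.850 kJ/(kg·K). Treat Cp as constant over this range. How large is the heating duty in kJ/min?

Q = ṁ·Cp·ΔT = 26.30 × 0.850 × (58.3 − -19.0) = 1728 kJ/s
Heating duty = 103680 kJ/min

Q = 104000 kJ/min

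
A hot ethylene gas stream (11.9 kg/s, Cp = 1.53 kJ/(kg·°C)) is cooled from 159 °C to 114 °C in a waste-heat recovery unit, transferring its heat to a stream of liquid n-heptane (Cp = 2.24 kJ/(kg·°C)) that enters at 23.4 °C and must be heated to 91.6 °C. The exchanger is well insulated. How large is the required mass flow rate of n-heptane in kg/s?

ṁ_c = 5.36 kg/s

Heat released by hot stream: Q = 11.9 × 1.53 × (159 − 114) = 819.32 kJ/s
Energy balance on cold side (adiabatic exchanger): Q = ṁ_c·Cp_c·(T_c,out − T_c,in)
ṁ_c = 819.32 / [2.24 × (91.6 − 23.4)] = 5.3631 kg/s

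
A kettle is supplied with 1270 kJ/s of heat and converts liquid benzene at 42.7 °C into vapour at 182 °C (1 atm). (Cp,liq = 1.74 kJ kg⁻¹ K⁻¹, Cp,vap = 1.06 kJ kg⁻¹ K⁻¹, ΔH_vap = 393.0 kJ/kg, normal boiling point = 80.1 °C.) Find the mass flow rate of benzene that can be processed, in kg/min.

ṁ = 135 kg/min

Δh = 1.74×(80.1−42.7) + 393.0 + 1.06×(182−80.1) = 566.09 kJ/kg
Q = 1270 kJ/s = 1270 kJ/s = 76200 kJ/min
ṁ = Q/Δh = 76200 / 566.09 = 134.61 kg/min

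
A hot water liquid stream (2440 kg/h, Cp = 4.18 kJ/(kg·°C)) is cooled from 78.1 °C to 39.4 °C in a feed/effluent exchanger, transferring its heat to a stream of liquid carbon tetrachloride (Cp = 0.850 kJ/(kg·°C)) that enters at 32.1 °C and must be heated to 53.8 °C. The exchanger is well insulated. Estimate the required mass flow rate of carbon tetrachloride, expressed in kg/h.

ṁ_c = 21400 kg/h

Heat released by hot stream: Q = 2440 × 4.18 × (78.1 − 39.4) = 394710 kJ/h
Energy balance on cold side (adiabatic exchanger): Q = ṁ_c·Cp_c·(T_c,out − T_c,in)
ṁ_c = 394710 / [0.850 × (53.8 − 32.1)] = 21399 kg/h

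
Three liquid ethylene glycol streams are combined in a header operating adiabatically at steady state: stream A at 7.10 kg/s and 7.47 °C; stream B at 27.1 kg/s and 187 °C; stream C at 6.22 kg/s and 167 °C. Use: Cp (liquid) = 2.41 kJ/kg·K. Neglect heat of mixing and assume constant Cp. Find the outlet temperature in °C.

Adiabatic, steady state ⇒ Σ ṁᵢCp,ᵢ(T_out − Tᵢ) = 0
T_out = Σ ṁᵢCp,ᵢTᵢ / Σ ṁᵢCp,ᵢ
      = 14844 / 97.412 = 152.39 °C

T_out = 152 °C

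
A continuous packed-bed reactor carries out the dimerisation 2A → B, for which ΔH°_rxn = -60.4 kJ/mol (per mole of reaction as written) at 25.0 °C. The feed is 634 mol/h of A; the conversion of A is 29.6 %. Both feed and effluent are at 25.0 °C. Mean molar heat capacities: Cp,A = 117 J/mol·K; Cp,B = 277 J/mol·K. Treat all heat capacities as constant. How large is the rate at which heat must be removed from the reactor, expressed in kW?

Q_out = 1.57 kW

Extent of reaction ξ = 0.296 × 634 / 2 = 93.832 mol/h
Reaction term: ξ·ΔH°_rxn = 93.832 × -60.4 = -5667.5 kJ/h
Q = ΔH = -5667.5 kJ/h = -1.5743 kW
Heat removed = 1.5743 kW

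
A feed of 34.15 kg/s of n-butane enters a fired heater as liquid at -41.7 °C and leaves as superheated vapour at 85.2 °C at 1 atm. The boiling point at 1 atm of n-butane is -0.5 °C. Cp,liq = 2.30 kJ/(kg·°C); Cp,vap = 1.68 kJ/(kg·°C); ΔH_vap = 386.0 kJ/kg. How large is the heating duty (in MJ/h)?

liquid -41.7→-0.5 °C: 94.76 kJ/kg
vaporisation at -0.5 °C: 386 kJ/kg
vapour -0.5→85.2 °C: 143.98 kJ/kg
Δh = 94.76 + 386 + 143.98 = 624.74 kJ/kg
Q = ṁ·Δh = 34.15 kg/s × 624.74 kJ/kg = 21335 kJ/s
|Q| = 21335 kW = 76805 MJ/h

Q = 76800 MJ/h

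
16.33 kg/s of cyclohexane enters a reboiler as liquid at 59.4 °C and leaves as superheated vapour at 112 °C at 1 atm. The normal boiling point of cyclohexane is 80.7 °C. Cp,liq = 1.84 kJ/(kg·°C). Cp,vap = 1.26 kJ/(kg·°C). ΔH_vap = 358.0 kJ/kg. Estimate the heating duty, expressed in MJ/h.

liquid 59.4→80.7 °C: 39.192 kJ/kg
vaporisation at 80.7 °C: 358 kJ/kg
vapour 80.7→112 °C: 39.438 kJ/kg
Δh = 39.192 + 358 + 39.438 = 436.63 kJ/kg
Q = ṁ·Δh = 16.33 kg/s × 436.63 kJ/kg = 7130.2 kJ/s
|Q| = 7130.2 kW = 25669 MJ/h

Q = 25700 MJ/h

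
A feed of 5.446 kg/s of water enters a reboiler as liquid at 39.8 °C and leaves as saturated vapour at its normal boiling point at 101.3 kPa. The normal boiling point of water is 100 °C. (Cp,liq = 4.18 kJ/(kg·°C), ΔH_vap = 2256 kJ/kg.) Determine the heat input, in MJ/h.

liquid 39.8→100 °C: 251.64 kJ/kg
vaporisation at 100 °C: 2256 kJ/kg
Δh = 251.64 + 2256 = 2507.6 kJ/kg
Q = ṁ·Δh = 5.446 kg/s × 2507.6 kJ/kg = 13657 kJ/s
|Q| = 13657 kW = 49164 MJ/h

Q = 49200 MJ/h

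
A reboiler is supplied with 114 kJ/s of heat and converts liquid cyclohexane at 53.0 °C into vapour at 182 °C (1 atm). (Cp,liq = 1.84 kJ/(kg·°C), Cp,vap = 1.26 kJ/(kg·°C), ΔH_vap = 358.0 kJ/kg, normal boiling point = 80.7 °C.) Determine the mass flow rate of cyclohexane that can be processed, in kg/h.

Δh = 1.84×(80.7−53.0) + 358.0 + 1.26×(182−80.7) = 536.61 kJ/kg
Q = 114 kJ/s = 114 kJ/s = 410400 kJ/h
ṁ = Q/Δh = 410400 / 536.61 = 764.81 kg/h

ṁ = 765 kg/h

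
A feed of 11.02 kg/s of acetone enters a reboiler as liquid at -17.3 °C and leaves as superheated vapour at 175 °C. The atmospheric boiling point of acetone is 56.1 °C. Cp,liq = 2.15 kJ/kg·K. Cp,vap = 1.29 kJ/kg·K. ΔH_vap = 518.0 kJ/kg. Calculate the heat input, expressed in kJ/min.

Q = 548000 kJ/min

liquid -17.3→56.1 °C: 157.81 kJ/kg
vaporisation at 56.1 °C: 518 kJ/kg
vapour 56.1→175 °C: 153.38 kJ/kg
Δh = 157.81 + 518 + 153.38 = 829.19 kJ/kg
Q = ṁ·Δh = 11.02 kg/s × 829.19 kJ/kg = 9137.7 kJ/s
|Q| = 9137.7 kW = 548260 kJ/min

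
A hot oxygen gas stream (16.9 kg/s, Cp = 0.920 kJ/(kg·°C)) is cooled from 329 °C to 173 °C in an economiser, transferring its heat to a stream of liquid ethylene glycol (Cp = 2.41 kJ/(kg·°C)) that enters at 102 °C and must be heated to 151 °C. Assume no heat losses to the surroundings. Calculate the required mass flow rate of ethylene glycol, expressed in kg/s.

ṁ_c = 20.5 kg/s

Heat released by hot stream: Q = 16.9 × 0.920 × (329 − 173) = 2425.5 kJ/s
Energy balance on cold side (adiabatic exchanger): Q = ṁ_c·Cp_c·(T_c,out − T_c,in)
ṁ_c = 2425.5 / [2.41 × (151 − 102)] = 20.539 kg/s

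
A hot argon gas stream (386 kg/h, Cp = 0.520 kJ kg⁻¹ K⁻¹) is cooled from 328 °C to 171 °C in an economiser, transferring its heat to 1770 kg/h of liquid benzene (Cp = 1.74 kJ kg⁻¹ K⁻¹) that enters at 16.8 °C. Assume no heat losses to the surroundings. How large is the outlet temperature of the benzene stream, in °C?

Heat released by hot stream: Q = 386 × 0.520 × (328 − 171) = 31513 kJ/h
Energy balance on cold side (adiabatic exchanger): Q = ṁ_c·Cp_c·(T_c,out − T_c,in)
T_c,out = 16.8 + 31513/(1770 × 1.74) = 27.032 °C

T_c,out = 27.0 °C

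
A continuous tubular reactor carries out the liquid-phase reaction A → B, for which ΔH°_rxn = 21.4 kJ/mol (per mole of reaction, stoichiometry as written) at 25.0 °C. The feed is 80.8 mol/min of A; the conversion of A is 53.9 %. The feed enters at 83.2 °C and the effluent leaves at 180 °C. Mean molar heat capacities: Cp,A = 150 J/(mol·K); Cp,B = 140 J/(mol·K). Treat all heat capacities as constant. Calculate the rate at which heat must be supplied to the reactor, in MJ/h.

Q_in = 122 MJ/h

Extent of reaction ξ = 0.539 × 80.8 = 43.551 mol/min
Reaction term: ξ·ΔH°_rxn = 43.551 × 21.4 = 932 kJ/min
Sensible, feed 83.2→25 °C: -705.38 kJ/min
Outlet flows (mol/min): A 37.249, B 43.551
Sensible, products 25→180 °C: 1811.1 kJ/min
Q = ΔH = 2037.7 kJ/min = 33.962 kW
Heat supplied = 122.26 MJ/h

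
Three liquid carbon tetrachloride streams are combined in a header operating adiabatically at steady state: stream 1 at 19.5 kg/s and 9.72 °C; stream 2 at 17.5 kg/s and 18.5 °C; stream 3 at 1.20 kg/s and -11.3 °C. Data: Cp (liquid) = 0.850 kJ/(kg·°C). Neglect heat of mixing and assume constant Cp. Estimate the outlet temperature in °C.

Adiabatic, steady state ⇒ Σ ṁᵢCp,ᵢ(T_out − Tᵢ) = 0
T_out = Σ ṁᵢCp,ᵢTᵢ / Σ ṁᵢCp,ᵢ
      = 424.77 / 32.47 = 13.082 °C

T_out = 13.1 °C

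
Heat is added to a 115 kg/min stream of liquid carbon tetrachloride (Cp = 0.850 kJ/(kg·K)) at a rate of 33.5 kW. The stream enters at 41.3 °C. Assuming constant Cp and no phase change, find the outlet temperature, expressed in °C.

T_out = 61.9 °C

Q = 33.5 kW = 2010 kJ/min
ΔT = Q/(ṁ·Cp) = 2010/(115×0.850) = 20.563 K
T_out = 41.3 + 20.563 = 61.863 °C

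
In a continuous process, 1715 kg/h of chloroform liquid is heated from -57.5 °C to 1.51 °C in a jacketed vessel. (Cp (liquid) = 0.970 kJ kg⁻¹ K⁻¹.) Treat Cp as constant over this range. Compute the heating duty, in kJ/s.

Q = ṁ·Cp·ΔT = 1715 × 0.970 × (1.51 − -57.5) = 98166 kJ/h
Converting: 98166 / 3600 s = 27.268 kW

Q = 27.3 kJ/s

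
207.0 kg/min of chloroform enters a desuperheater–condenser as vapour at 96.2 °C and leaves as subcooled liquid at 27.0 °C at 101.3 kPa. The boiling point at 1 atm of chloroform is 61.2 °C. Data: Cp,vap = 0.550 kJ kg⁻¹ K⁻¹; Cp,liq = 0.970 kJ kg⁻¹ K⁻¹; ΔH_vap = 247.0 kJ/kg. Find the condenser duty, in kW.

Q_c = 1030 kW

vapour 96.2→61.2 °C: -19.25 kJ/kg
condensation at 61.2 °C: -247 kJ/kg
liquid 61.2→27.0 °C: -33.174 kJ/kg
Δh = -19.25 + -247 + -33.174 = -299.42 kJ/kg
Q = ṁ·Δh = 207.0 kg/min × -299.42 kJ/kg = -61981 kJ/min
|Q| = 1033 kW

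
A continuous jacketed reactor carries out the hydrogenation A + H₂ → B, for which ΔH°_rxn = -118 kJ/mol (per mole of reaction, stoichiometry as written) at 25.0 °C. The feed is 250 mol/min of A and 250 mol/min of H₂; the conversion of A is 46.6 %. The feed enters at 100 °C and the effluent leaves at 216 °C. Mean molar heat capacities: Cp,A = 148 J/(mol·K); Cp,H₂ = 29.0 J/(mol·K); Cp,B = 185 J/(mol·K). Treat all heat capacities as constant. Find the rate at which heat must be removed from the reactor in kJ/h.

Q_out = 506000 kJ/h

Extent of reaction ξ = 0.466 × 250 = 116.5 mol/min
Reaction term: ξ·ΔH°_rxn = 116.5 × -118 = -13747 kJ/min
Sensible, feed 100→25 °C: -3318.8 kJ/min
Outlet flows (mol/min): A 133.5, H₂ 133.5, B 116.5
Sensible, products 25→216 °C: 8629.8 kJ/min
Q = ΔH = -8436 kJ/min = -140.6 kW
Heat removed = 506160 kJ/h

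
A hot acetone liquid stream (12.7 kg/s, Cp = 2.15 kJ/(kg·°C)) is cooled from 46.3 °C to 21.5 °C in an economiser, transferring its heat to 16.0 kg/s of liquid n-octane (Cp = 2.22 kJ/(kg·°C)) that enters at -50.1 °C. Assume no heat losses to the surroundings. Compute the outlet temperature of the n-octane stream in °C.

T_c,out = -31.0 °C

Heat released by hot stream: Q = 12.7 × 2.15 × (46.3 − 21.5) = 677.16 kJ/s
Energy balance on cold side (adiabatic exchanger): Q = ṁ_c·Cp_c·(T_c,out − T_c,in)
T_c,out = -50.1 + 677.16/(16.0 × 2.22) = -31.036 °C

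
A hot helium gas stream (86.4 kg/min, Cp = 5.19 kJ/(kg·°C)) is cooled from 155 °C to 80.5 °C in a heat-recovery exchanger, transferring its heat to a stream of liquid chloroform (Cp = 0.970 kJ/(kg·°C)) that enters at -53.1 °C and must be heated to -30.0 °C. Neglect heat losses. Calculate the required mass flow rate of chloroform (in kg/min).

Heat released by hot stream: Q = 86.4 × 5.19 × (155 − 80.5) = 33407 kJ/min
Energy balance on cold side (adiabatic exchanger): Q = ṁ_c·Cp_c·(T_c,out − T_c,in)
ṁ_c = 33407 / [0.970 × (-30.0 − -53.1)] = 1490.9 kg/min

ṁ_c = 1490 kg/min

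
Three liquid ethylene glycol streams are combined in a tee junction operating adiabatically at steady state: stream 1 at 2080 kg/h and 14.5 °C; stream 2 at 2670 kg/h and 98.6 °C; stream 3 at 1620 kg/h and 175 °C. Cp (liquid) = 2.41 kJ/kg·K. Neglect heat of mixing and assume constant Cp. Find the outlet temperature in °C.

Energy balance with Q = 0: Σ ṁᵢCp,ᵢ(T_out − Tᵢ) = 0
T_out = Σ ṁᵢCp,ᵢTᵢ / Σ ṁᵢCp,ᵢ
      = 1.3904e+06 / 15352 = 90.569 °C

T_out = 90.6 °C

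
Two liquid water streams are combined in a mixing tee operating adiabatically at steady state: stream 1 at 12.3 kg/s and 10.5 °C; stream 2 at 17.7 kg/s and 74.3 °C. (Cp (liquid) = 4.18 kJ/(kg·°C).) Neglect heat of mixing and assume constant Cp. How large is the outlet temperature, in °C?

No heat crosses the boundary, so H_out = H_in.
T_out = Σ ṁᵢCp,ᵢTᵢ / Σ ṁᵢCp,ᵢ
      = 6037 / 125.4 = 48.142 °C

T_out = 48.1 °C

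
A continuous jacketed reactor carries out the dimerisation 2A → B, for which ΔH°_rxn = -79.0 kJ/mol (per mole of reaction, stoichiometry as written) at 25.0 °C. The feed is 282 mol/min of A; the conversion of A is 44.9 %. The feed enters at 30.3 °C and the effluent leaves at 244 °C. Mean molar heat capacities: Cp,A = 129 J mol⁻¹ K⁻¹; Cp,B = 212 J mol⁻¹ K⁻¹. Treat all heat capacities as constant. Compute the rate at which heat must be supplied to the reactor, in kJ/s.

Extent of reaction ξ = 0.449 × 282 / 2 = 63.309 mol/min
Reaction term: ξ·ΔH°_rxn = 63.309 × -79.0 = -5001.4 kJ/min
Sensible, feed 30.3→25 °C: -192.8 kJ/min
Outlet flows (mol/min): A 155.38, B 63.309
Sensible, products 25→244 °C: 7329 kJ/min
Q = ΔH = 2134.8 kJ/min = 35.58 kW
Heat supplied = 35.58 kJ/s

Q_in = 35.6 kJ/s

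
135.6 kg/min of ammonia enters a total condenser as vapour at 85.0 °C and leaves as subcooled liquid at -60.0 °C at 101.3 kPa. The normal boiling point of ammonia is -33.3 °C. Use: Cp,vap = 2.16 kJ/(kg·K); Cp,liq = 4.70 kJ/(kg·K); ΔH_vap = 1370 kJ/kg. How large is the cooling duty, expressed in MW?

vapour 85.0→-33.3 °C: -255.53 kJ/kg
condensation at -33.3 °C: -1370 kJ/kg
liquid -33.3→-60.0 °C: -125.49 kJ/kg
Δh = -255.53 + -1370 + -125.49 = -1751 kJ/kg
Q = ṁ·Δh = 135.6 kg/min × -1751 kJ/kg = -237440 kJ/min
|Q| = 3957.3 kW = 3.9573 MW

Q_c = 3.96 MW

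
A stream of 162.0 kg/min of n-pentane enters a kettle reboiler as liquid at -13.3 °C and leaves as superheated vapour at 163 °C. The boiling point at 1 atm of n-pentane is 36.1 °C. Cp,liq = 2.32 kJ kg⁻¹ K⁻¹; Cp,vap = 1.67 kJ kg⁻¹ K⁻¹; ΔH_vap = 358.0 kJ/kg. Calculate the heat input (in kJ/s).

Q = 1850 kJ/s

liquid -13.3→36.1 °C: 114.61 kJ/kg
vaporisation at 36.1 °C: 358 kJ/kg
vapour 36.1→163 °C: 211.92 kJ/kg
Δh = 114.61 + 358 + 211.92 = 684.53 kJ/kg
Q = ṁ·Δh = 162.0 kg/min × 684.53 kJ/kg = 110890 kJ/min
|Q| = 1848.2 kW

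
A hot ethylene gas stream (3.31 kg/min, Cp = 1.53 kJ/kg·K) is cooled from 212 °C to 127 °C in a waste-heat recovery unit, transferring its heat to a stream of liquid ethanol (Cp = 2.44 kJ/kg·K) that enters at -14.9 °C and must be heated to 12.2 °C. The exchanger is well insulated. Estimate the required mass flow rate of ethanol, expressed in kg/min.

ṁ_c = 6.51 kg/min

Heat released by hot stream: Q = 3.31 × 1.53 × (212 − 127) = 430.47 kJ/min
Energy balance on cold side (adiabatic exchanger): Q = ṁ_c·Cp_c·(T_c,out − T_c,in)
ṁ_c = 430.47 / [2.44 × (12.2 − -14.9)] = 6.51 kg/min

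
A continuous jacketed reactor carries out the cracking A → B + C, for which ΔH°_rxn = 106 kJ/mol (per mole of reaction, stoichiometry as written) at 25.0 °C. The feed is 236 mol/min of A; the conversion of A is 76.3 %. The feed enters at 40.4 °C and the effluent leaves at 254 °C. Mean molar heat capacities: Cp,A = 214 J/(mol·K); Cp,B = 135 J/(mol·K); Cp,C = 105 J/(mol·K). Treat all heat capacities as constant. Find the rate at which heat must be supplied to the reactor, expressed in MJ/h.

Extent of reaction ξ = 0.763 × 236 = 180.07 mol/min
Reaction term: ξ·ΔH°_rxn = 180.07 × 106 = 19087 kJ/min
Sensible, feed 40.4→25 °C: -777.76 kJ/min
Outlet flows (mol/min): A 55.932, B 180.07, C 180.07
Sensible, products 25→254 °C: 12638 kJ/min
Q = ΔH = 30947 kJ/min = 515.78 kW
Heat supplied = 1856.8 MJ/h

Q_in = 1860 MJ/h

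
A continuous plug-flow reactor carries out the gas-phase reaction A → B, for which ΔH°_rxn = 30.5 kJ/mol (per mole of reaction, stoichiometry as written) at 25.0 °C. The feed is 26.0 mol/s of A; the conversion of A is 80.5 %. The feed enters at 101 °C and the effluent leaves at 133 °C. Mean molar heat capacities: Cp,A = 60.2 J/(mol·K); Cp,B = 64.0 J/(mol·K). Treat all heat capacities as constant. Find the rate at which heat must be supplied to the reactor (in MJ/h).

Q_in = 2510 MJ/h

Extent of reaction ξ = 0.805 × 26.0 = 20.93 mol/s
Reaction term: ξ·ΔH°_rxn = 20.93 × 30.5 = 638.37 kJ/s
Sensible, feed 101→25 °C: -118.96 kJ/s
Outlet flows (mol/s): A 5.07, B 20.93
Sensible, products 25→133 °C: 177.63 kJ/s
Q = ΔH = 697.04 kJ/s = 697.04 kW
Heat supplied = 2509.3 MJ/h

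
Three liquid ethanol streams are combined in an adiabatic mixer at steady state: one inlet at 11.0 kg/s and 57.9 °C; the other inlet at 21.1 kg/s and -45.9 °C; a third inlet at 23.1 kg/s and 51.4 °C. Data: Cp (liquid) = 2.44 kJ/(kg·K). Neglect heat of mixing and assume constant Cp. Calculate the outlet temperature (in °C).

T_out = 15.5 °C

No heat crosses the boundary, so H_out = H_in.
Σ ṁᵢCp,ᵢTᵢ = 11.0×2.44×57.9 + 21.1×2.44×-45.9 + 23.1×2.44×51.4 = 2088
Σ ṁᵢCp,ᵢ = 11.0×2.44 + 21.1×2.44 + 23.1×2.44 = 134.69
T_out = 2088 / 134.69 = 15.503 °C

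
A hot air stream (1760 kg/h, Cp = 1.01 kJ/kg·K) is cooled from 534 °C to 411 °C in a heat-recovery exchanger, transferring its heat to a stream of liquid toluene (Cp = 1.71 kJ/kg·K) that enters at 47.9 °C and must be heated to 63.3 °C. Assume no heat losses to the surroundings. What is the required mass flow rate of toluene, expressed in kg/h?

Heat released by hot stream: Q = 1760 × 1.01 × (534 − 411) = 218640 kJ/h
Energy balance on cold side (adiabatic exchanger): Q = ṁ_c·Cp_c·(T_c,out − T_c,in)
ṁ_c = 218640 / [1.71 × (63.3 − 47.9)] = 8302.8 kg/h

ṁ_c = 8300 kg/h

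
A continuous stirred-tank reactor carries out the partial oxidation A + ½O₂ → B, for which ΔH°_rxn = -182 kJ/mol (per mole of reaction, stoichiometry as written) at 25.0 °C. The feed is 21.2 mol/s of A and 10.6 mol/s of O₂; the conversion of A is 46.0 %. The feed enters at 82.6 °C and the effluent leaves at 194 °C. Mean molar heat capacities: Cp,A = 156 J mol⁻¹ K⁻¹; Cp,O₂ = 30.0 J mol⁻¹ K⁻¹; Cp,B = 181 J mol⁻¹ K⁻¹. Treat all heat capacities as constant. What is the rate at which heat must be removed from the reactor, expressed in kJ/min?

Q_out = 81300 kJ/min

Extent of reaction ξ = 0.460 × 21.2 = 9.752 mol/s
Reaction term: ξ·ΔH°_rxn = 9.752 × -182 = -1774.9 kJ/s
Sensible, feed 82.6→25 °C: -208.81 kJ/s
Outlet flows (mol/s): A 11.448, O₂ 5.724, B 9.752
Sensible, products 25→194 °C: 629.14 kJ/s
Q = ΔH = -1354.5 kJ/s = -1354.5 kW
Heat removed = 81272 kJ/min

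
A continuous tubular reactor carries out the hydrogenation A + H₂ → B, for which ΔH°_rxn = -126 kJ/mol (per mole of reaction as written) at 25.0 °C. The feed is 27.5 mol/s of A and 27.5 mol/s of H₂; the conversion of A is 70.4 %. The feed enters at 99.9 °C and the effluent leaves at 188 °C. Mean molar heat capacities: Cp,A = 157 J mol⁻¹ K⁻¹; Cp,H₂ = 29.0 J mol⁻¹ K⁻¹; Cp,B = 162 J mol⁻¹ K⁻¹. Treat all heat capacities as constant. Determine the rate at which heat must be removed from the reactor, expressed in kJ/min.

Extent of reaction ξ = 0.704 × 27.5 = 19.36 mol/s
Reaction term: ξ·ΔH°_rxn = 19.36 × -126 = -2439.4 kJ/s
Sensible, feed 99.9→25 °C: -383.11 kJ/s
Outlet flows (mol/s): A 8.14, H₂ 8.14, B 19.36
Sensible, products 25→188 °C: 758.01 kJ/s
Q = ΔH = -2064.5 kJ/s = -2064.5 kW
Heat removed = 123870 kJ/min

Q_out = 124000 kJ/min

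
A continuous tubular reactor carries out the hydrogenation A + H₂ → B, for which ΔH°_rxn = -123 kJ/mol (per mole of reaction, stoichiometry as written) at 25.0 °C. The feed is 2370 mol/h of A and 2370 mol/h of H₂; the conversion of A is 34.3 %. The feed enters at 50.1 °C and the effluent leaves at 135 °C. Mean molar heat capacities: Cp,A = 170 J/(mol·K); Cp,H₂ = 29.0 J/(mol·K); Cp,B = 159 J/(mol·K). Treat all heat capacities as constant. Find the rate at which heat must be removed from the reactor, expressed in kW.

Extent of reaction ξ = 0.343 × 2370 = 812.91 mol/h
Reaction term: ξ·ΔH°_rxn = 812.91 × -123 = -99988 kJ/h
Sensible, feed 50.1→25 °C: -11838 kJ/h
Outlet flows (mol/h): A 1557.1, H₂ 1557.1, B 812.91
Sensible, products 25→135 °C: 48302 kJ/h
Q = ΔH = -63523 kJ/h = -17.645 kW
Heat removed = 17.645 kW

Q_out = 17.6 kW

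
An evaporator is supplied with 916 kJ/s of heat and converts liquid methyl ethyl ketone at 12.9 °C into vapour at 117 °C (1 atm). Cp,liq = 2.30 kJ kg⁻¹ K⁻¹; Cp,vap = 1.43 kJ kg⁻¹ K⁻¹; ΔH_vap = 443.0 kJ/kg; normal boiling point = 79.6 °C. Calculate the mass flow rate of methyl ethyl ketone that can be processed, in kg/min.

Δh = 2.30×(79.6−12.9) + 443.0 + 1.43×(117−79.6) = 649.89 kJ/kg
Q = 916 kJ/s = 916 kJ/s = 54960 kJ/min
ṁ = Q/Δh = 54960 / 649.89 = 84.568 kg/min

ṁ = 84.6 kg/min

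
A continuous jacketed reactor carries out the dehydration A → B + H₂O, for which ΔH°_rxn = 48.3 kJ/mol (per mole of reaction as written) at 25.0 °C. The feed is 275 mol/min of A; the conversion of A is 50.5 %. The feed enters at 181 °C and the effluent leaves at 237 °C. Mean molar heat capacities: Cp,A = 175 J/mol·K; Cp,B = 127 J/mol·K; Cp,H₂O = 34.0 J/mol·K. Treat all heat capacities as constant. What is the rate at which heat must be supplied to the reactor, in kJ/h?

Q_in = 539000 kJ/h

Extent of reaction ξ = 0.505 × 275 = 138.88 mol/min
Reaction term: ξ·ΔH°_rxn = 138.88 × 48.3 = 6707.7 kJ/min
Sensible, feed 181→25 °C: -7507.5 kJ/min
Outlet flows (mol/min): A 136.12, B 138.88, H₂O 138.88
Sensible, products 25→237 °C: 9790.3 kJ/min
Q = ΔH = 8990.5 kJ/min = 149.84 kW
Heat supplied = 539430 kJ/h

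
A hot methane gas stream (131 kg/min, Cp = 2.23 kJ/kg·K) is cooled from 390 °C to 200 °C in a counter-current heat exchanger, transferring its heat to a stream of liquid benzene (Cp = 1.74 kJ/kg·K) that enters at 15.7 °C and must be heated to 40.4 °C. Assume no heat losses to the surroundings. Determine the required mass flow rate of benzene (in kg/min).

ṁ_c = 1290 kg/min

Heat released by hot stream: Q = 131 × 2.23 × (390 − 200) = 55505 kJ/min
Energy balance on cold side (adiabatic exchanger): Q = ṁ_c·Cp_c·(T_c,out − T_c,in)
ṁ_c = 55505 / [1.74 × (40.4 − 15.7)] = 1291.5 kg/min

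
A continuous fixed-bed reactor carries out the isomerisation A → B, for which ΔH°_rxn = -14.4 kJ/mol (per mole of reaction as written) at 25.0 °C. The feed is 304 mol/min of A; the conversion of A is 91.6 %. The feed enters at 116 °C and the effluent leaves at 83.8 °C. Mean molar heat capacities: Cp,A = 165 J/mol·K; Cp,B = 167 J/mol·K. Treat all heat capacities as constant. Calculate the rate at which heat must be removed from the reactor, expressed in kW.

Extent of reaction ξ = 0.916 × 304 = 278.46 mol/min
Reaction term: ξ·ΔH°_rxn = 278.46 × -14.4 = -4009.9 kJ/min
Sensible, feed 116→25 °C: -4564.6 kJ/min
Outlet flows (mol/min): A 25.536, B 278.46
Sensible, products 25→83.8 °C: 2982.2 kJ/min
Q = ΔH = -5592.3 kJ/min = -93.205 kW
Heat removed = 93.205 kW

Q_out = 93.2 kW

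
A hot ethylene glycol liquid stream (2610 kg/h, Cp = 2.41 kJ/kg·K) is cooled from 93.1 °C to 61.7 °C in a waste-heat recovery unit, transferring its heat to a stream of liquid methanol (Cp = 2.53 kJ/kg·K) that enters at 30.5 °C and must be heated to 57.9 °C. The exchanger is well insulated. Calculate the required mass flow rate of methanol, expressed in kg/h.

Heat released by hot stream: Q = 2610 × 2.41 × (93.1 − 61.7) = 197510 kJ/h
Energy balance on cold side (adiabatic exchanger): Q = ṁ_c·Cp_c·(T_c,out − T_c,in)
ṁ_c = 197510 / [2.53 × (57.9 − 30.5)] = 2849.2 kg/h

ṁ_c = 2850 kg/h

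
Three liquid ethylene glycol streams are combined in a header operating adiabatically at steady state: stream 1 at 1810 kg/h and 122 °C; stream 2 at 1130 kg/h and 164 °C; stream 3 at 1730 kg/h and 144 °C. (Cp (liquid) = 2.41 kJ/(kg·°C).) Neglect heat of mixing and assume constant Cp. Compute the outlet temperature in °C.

Adiabatic, steady state ⇒ Σ ṁᵢCp,ᵢ(T_out − Tᵢ) = 0
Σ ṁᵢCp,ᵢTᵢ = 1810×2.41×122 + 1130×2.41×164 + 1730×2.41×144 = 1.5792e+06
Σ ṁᵢCp,ᵢ = 1810×2.41 + 1130×2.41 + 1730×2.41 = 11255
T_out = 1.5792e+06 / 11255 = 140.31 °C

T_out = 140 °C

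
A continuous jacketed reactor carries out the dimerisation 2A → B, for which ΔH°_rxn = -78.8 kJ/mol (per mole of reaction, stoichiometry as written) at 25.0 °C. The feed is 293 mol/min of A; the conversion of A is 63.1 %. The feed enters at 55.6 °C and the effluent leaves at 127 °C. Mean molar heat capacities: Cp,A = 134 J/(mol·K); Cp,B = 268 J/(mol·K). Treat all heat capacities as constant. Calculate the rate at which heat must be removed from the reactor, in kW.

Extent of reaction ξ = 0.631 × 293 / 2 = 92.442 mol/min
Reaction term: ξ·ΔH°_rxn = 92.442 × -78.8 = -7284.4 kJ/min
Sensible, feed 55.6→25 °C: -1201.4 kJ/min
Outlet flows (mol/min): A 108.12, B 92.442
Sensible, products 25→127 °C: 4004.7 kJ/min
Q = ΔH = -4481.1 kJ/min = -74.685 kW
Heat removed = 74.685 kW

Q_out = 74.7 kW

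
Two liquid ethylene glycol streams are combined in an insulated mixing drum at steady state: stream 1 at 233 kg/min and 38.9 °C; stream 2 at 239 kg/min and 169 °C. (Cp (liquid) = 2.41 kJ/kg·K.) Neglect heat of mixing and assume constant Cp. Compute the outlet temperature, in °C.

Energy balance with Q = 0: Σ ṁᵢCp,ᵢ(T_out − Tᵢ) = 0
T_out = Σ ṁᵢCp,ᵢTᵢ / Σ ṁᵢCp,ᵢ
      = 119190 / 1137.5 = 104.78 °C

T_out = 105 °C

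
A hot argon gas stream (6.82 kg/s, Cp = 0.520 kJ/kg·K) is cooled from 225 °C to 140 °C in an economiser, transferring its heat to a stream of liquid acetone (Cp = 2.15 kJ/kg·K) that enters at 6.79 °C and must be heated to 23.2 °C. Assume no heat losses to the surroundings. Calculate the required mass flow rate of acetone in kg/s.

Heat released by hot stream: Q = 6.82 × 0.520 × (225 − 140) = 301.44 kJ/s
Energy balance on cold side (adiabatic exchanger): Q = ṁ_c·Cp_c·(T_c,out − T_c,in)
ṁ_c = 301.44 / [2.15 × (23.2 − 6.79)] = 8.544 kg/s

ṁ_c = 8.54 kg/s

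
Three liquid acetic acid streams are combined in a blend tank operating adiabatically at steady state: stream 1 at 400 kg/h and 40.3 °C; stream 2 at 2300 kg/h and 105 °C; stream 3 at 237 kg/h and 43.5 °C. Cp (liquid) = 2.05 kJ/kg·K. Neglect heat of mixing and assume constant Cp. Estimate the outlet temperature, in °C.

T_out = 91.2 °C

Adiabatic, steady state ⇒ Σ ṁᵢCp,ᵢ(T_out − Tᵢ) = 0
Σ ṁᵢCp,ᵢTᵢ = 400×2.05×40.3 + 2300×2.05×105 + 237×2.05×43.5 = 549260
Σ ṁᵢCp,ᵢ = 400×2.05 + 2300×2.05 + 237×2.05 = 6020.8
T_out = 549260 / 6020.8 = 91.226 °C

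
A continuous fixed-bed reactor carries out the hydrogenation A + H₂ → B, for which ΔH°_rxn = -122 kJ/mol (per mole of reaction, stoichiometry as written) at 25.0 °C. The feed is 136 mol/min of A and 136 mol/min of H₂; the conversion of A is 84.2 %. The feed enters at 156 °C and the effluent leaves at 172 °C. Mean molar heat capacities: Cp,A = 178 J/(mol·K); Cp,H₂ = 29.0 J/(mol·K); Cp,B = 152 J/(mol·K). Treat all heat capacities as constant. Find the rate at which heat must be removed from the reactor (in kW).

Extent of reaction ξ = 0.842 × 136 = 114.51 mol/min
Reaction term: ξ·ΔH°_rxn = 114.51 × -122 = -13970 kJ/min
Sensible, feed 156→25 °C: -3687.9 kJ/min
Outlet flows (mol/min): A 21.488, H₂ 21.488, B 114.51
Sensible, products 25→172 °C: 3212.5 kJ/min
Q = ΔH = -14446 kJ/min = -240.76 kW
Heat removed = 240.76 kW

Q_out = 241 kW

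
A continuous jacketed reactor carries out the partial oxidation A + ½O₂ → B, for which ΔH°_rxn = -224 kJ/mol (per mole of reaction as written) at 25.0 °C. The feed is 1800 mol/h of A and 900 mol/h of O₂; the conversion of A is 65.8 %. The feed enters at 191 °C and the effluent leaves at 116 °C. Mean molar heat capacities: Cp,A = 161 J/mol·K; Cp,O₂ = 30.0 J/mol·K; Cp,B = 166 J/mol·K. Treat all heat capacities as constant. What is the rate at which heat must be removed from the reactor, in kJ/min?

Q_out = 4840 kJ/min

Extent of reaction ξ = 0.658 × 1800 = 1184.4 mol/h
Reaction term: ξ·ΔH°_rxn = 1184.4 × -224 = -265310 kJ/h
Sensible, feed 191→25 °C: -52589 kJ/h
Outlet flows (mol/h): A 615.6, O₂ 307.8, B 1184.4
Sensible, products 25→116 °C: 27751 kJ/h
Q = ΔH = -290140 kJ/h = -80.595 kW
Heat removed = 4835.7 kJ/min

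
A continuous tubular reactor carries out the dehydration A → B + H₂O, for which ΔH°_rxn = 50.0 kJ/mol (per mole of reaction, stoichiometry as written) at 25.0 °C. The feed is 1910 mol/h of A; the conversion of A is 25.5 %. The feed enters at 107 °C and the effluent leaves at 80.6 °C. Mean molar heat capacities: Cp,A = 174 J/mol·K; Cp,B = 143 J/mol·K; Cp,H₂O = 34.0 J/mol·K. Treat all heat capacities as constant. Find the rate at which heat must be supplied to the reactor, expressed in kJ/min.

Q_in = 261 kJ/min

Extent of reaction ξ = 0.255 × 1910 = 487.05 mol/h
Reaction term: ξ·ΔH°_rxn = 487.05 × 50.0 = 24352 kJ/h
Sensible, feed 107→25 °C: -27252 kJ/h
Outlet flows (mol/h): A 1423, B 487.05, H₂O 487.05
Sensible, products 25→80.6 °C: 18559 kJ/h
Q = ΔH = 15660 kJ/h = 4.35 kW
Heat supplied = 261 kJ/min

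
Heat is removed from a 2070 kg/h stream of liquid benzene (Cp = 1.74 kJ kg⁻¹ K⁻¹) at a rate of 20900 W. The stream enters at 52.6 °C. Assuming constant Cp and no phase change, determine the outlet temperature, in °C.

Q = 20900 W = 75240 kJ/h
ΔT = Q/(ṁ·Cp) = 75240/(2070×1.74) = 20.89 K
T_out = 52.6 − 20.89 = 31.71 °C

T_out = 31.7 °C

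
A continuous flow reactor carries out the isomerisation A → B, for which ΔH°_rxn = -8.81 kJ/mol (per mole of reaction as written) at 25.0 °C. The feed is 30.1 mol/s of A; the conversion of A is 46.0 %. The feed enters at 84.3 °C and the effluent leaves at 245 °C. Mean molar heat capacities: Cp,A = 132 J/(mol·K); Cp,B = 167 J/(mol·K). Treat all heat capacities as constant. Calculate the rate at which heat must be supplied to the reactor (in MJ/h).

Q_in = 2240 MJ/h

Extent of reaction ξ = 0.460 × 30.1 = 13.846 mol/s
Reaction term: ξ·ΔH°_rxn = 13.846 × -8.81 = -121.98 kJ/s
Sensible, feed 84.3→25 °C: -235.61 kJ/s
Outlet flows (mol/s): A 16.254, B 13.846
Sensible, products 25→245 °C: 980.72 kJ/s
Q = ΔH = 623.12 kJ/s = 623.12 kW
Heat supplied = 2243.2 MJ/h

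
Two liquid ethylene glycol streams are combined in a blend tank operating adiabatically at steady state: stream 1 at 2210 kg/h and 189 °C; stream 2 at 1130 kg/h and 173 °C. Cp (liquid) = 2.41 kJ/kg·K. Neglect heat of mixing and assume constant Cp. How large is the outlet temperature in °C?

Adiabatic, steady state ⇒ Σ ṁᵢCp,ᵢ(T_out − Tᵢ) = 0
T_out = Σ ṁᵢCp,ᵢTᵢ / Σ ṁᵢCp,ᵢ
      = 1.4778e+06 / 8049.4 = 183.59 °C

T_out = 184 °C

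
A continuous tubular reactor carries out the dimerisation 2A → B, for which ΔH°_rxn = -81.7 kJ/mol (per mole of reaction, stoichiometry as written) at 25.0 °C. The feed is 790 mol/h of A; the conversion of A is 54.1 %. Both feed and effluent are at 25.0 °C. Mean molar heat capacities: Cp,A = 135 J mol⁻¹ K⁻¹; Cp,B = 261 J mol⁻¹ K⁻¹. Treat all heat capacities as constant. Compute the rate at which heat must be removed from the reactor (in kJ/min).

Extent of reaction ξ = 0.541 × 790 / 2 = 213.7 mol/h
Reaction term: ξ·ΔH°_rxn = 213.7 × -81.7 = -17459 kJ/h
Q = ΔH = -17459 kJ/h = -4.8497 kW
Heat removed = 290.98 kJ/min

Q_out = 291 kJ/min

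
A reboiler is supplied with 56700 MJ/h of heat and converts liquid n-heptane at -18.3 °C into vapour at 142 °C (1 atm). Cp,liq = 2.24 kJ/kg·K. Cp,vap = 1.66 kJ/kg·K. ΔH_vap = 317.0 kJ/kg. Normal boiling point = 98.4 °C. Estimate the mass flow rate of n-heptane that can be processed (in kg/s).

Δh = 2.24×(98.4−-18.3) + 317.0 + 1.66×(142−98.4) = 650.78 kJ/kg
Q = 56700 MJ/h = 15750 kJ/s = 15750 kJ/s
ṁ = Q/Δh = 15750 / 650.78 = 24.202 kg/s

ṁ = 24.2 kg/s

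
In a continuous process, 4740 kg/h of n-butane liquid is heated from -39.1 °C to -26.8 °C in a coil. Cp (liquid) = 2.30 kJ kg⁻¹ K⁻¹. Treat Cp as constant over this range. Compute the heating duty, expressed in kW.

Q = 37.2 kW

Q = ṁ·Cp·ΔT = 4740 × 2.30 × (-26.8 − -39.1) = 134090 kJ/h
Converting: 134090 / 3600 s = 37.248 kW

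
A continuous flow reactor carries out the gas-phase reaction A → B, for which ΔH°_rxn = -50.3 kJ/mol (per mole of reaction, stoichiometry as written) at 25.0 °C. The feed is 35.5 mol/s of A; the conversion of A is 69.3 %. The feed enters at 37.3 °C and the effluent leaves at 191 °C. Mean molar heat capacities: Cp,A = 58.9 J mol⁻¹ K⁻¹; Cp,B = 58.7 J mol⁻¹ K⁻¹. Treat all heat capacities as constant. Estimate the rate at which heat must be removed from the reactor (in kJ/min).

Q_out = 55000 kJ/min

Extent of reaction ξ = 0.693 × 35.5 = 24.601 mol/s
Reaction term: ξ·ΔH°_rxn = 24.601 × -50.3 = -1237.5 kJ/s
Sensible, feed 37.3→25 °C: -25.719 kJ/s
Outlet flows (mol/s): A 10.899, B 24.601
Sensible, products 25→191 °C: 346.28 kJ/s
Q = ΔH = -916.89 kJ/s = -916.89 kW
Heat removed = 55014 kJ/min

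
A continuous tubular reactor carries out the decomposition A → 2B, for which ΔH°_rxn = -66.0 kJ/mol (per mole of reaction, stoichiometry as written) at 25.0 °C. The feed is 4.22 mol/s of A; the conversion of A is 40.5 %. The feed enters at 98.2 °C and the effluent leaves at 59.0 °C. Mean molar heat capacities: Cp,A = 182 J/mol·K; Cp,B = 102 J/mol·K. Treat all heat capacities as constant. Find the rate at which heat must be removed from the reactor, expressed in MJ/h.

Q_out = 510 MJ/h

Extent of reaction ξ = 0.405 × 4.22 = 1.7091 mol/s
Reaction term: ξ·ΔH°_rxn = 1.7091 × -66.0 = -112.8 kJ/s
Sensible, feed 98.2→25 °C: -56.221 kJ/s
Outlet flows (mol/s): A 2.5109, B 3.4182
Sensible, products 25→59.0 °C: 27.392 kJ/s
Q = ΔH = -141.63 kJ/s = -141.63 kW
Heat removed = 509.87 MJ/h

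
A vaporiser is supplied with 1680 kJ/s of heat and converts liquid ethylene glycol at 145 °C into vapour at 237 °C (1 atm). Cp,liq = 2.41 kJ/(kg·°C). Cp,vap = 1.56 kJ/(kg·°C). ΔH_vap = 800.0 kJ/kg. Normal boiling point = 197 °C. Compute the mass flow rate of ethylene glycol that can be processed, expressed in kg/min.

Δh = 2.41×(197−145) + 800.0 + 1.56×(237−197) = 987.72 kJ/kg
Q = 1680 kJ/s = 1680 kJ/s = 100800 kJ/min
ṁ = Q/Δh = 100800 / 987.72 = 102.05 kg/min

ṁ = 102 kg/min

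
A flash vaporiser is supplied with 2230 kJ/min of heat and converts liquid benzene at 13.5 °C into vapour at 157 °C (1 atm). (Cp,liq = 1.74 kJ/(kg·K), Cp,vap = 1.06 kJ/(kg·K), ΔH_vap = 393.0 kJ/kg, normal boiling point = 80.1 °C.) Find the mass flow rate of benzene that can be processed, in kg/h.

Δh = 1.74×(80.1−13.5) + 393.0 + 1.06×(157−80.1) = 590.4 kJ/kg
Q = 2230 kJ/min = 37.167 kJ/s = 133800 kJ/h
ṁ = Q/Δh = 133800 / 590.4 = 226.63 kg/h

ṁ = 227 kg/h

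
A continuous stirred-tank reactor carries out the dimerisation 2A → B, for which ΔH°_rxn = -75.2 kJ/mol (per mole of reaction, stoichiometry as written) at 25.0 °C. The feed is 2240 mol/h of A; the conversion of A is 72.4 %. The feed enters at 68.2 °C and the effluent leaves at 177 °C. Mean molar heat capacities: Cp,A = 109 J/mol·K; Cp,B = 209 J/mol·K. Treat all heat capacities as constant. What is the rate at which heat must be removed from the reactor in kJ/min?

Extent of reaction ξ = 0.724 × 2240 / 2 = 810.88 mol/h
Reaction term: ξ·ΔH°_rxn = 810.88 × -75.2 = -60978 kJ/h
Sensible, feed 68.2→25 °C: -10548 kJ/h
Outlet flows (mol/h): A 618.24, B 810.88
Sensible, products 25→177 °C: 36003 kJ/h
Q = ΔH = -35523 kJ/h = -9.8675 kW
Heat removed = 592.05 kJ/min

Q_out = 592 kJ/min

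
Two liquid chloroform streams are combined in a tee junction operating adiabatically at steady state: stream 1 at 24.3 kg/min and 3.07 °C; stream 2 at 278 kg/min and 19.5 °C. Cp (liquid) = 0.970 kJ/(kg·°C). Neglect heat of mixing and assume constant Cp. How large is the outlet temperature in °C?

Energy balance with Q = 0: Σ ṁᵢCp,ᵢ(T_out − Tᵢ) = 0
T_out = Σ ṁᵢCp,ᵢTᵢ / Σ ṁᵢCp,ᵢ
      = 5330.7 / 293.23 = 18.179 °C

T_out = 18.2 °C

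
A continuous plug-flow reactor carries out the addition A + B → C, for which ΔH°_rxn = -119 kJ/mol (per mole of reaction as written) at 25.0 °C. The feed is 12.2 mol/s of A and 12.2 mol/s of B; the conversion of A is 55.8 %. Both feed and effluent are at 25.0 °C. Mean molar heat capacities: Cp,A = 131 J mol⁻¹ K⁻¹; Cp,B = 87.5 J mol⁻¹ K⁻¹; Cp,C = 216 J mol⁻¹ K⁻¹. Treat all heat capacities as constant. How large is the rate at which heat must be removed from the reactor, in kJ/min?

Q_out = 48600 kJ/min

Extent of reaction ξ = 0.558 × 12.2 = 6.8076 mol/s
Reaction term: ξ·ΔH°_rxn = 6.8076 × -119 = -810.1 kJ/s
Q = ΔH = -810.1 kJ/s = -810.1 kW
Heat removed = 48606 kJ/min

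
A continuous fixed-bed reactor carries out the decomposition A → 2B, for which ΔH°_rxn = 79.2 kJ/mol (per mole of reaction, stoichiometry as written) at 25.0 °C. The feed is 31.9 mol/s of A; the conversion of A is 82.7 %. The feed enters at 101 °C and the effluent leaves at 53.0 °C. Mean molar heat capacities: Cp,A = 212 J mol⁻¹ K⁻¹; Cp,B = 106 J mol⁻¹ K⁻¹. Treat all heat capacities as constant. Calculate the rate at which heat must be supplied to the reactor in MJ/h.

Q_in = 6350 MJ/h

Extent of reaction ξ = 0.827 × 31.9 = 26.381 mol/s
Reaction term: ξ·ΔH°_rxn = 26.381 × 79.2 = 2089.4 kJ/s
Sensible, feed 101→25 °C: -513.97 kJ/s
Outlet flows (mol/s): A 5.5187, B 52.763
Sensible, products 25→53.0 °C: 189.36 kJ/s
Q = ΔH = 1764.8 kJ/s = 1764.8 kW
Heat supplied = 6353.2 MJ/h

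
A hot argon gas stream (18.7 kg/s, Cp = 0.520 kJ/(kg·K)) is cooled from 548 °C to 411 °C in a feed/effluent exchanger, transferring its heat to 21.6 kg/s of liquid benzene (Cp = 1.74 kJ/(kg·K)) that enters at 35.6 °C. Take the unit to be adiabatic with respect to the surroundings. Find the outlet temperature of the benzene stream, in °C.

Heat released by hot stream: Q = 18.7 × 0.520 × (548 − 411) = 1332.2 kJ/s
Energy balance on cold side (adiabatic exchanger): Q = ṁ_c·Cp_c·(T_c,out − T_c,in)
T_c,out = 35.6 + 1332.2/(21.6 × 1.74) = 71.046 °C

T_c,out = 71.0 °C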